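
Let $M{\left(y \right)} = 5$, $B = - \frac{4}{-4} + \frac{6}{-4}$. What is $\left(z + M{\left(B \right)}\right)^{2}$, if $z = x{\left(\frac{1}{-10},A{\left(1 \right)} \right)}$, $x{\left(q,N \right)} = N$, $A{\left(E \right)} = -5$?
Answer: $0$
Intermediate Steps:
$z = -5$
$B = - \frac{1}{2}$ ($B = \left(-4\right) \left(- \frac{1}{4}\right) + 6 \left(- \frac{1}{4}\right) = 1 - \frac{3}{2} = - \frac{1}{2} \approx -0.5$)
$\left(z + M{\left(B \right)}\right)^{2} = \left(-5 + 5\right)^{2} = 0^{2} = 0$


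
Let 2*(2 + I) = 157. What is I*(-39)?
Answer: -5967/2 ≈ -2983.5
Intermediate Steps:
I = 153/2 (I = -2 + (½)*157 = -2 + 157/2 = 153/2 ≈ 76.500)
I*(-39) = (153/2)*(-39) = -5967/2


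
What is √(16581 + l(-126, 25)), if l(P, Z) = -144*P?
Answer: 5*√1389 ≈ 186.35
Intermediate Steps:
√(16581 + l(-126, 25)) = √(16581 - 144*(-126)) = √(16581 + 18144) = √34725 = 5*√1389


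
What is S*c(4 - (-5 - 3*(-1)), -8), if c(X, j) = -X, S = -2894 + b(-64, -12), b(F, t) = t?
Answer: 17436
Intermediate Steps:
S = -2906 (S = -2894 - 12 = -2906)
S*c(4 - (-5 - 3*(-1)), -8) = -(-2906)*(4 - (-5 - 3*(-1))) = -(-2906)*(4 - (-5 + 3)) = -(-2906)*(4 - 1*(-2)) = -(-2906)*(4 + 2) = -(-2906)*6 = -2906*(-6) = 17436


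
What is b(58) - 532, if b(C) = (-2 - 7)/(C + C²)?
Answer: -1820513/3422 ≈ -532.00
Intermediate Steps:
b(C) = -9/(C + C²)
b(58) - 532 = -9/(58*(1 + 58)) - 532 = -9*1/58/59 - 532 = -9*1/58*1/59 - 532 = -9/3422 - 532 = -1820513/3422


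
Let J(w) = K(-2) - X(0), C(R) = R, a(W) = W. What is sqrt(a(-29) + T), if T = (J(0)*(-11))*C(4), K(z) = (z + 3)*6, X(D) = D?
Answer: I*sqrt(293) ≈ 17.117*I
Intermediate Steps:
K(z) = 18 + 6*z (K(z) = (3 + z)*6 = 18 + 6*z)
J(w) = 6 (J(w) = (18 + 6*(-2)) - 1*0 = (18 - 12) + 0 = 6 + 0 = 6)
T = -264 (T = (6*(-11))*4 = -66*4 = -264)
sqrt(a(-29) + T) = sqrt(-29 - 264) = sqrt(-293) = I*sqrt(293)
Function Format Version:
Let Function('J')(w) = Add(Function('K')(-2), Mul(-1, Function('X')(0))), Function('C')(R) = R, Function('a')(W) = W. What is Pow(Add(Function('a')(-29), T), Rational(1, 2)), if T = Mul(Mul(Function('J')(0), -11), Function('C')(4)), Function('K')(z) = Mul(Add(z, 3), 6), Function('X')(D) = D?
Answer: Mul(I, Pow(293, Rational(1, 2))) ≈ Mul(17.117, I)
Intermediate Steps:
Function('K')(z) = Add(18, Mul(6, z)) (Function('K')(z) = Mul(Add(3, z), 6) = Add(18, Mul(6, z)))
Function('J')(w) = 6 (Function('J')(w) = Add(Add(18, Mul(6, -2)), Mul(-1, 0)) = Add(Add(18, -12), 0) = Add(6, 0) = 6)
T = -264 (T = Mul(Mul(6, -11), 4) = Mul(-66, 4) = -264)
Pow(Add(Function('a')(-29), T), Rational(1, 2)) = Pow(Add(-29, -264), Rational(1, 2)) = Pow(-293, Rational(1, 2)) = Mul(I, Pow(293, Rational(1, 2)))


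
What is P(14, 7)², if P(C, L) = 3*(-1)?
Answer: 9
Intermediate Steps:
P(C, L) = -3
P(14, 7)² = (-3)² = 9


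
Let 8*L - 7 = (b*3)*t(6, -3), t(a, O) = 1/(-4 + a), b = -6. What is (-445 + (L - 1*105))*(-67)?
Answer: 147467/4 ≈ 36867.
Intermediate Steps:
L = -1/4 (L = 7/8 + ((-6*3)/(-4 + 6))/8 = 7/8 + (-18/2)/8 = 7/8 + (-18*1/2)/8 = 7/8 + (1/8)*(-9) = 7/8 - 9/8 = -1/4 ≈ -0.25000)
(-445 + (L - 1*105))*(-67) = (-445 + (-1/4 - 1*105))*(-67) = (-445 + (-1/4 - 105))*(-67) = (-445 - 421/4)*(-67) = -2201/4*(-67) = 147467/4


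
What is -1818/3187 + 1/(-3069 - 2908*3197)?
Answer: -34739199829/60898690703 ≈ -0.57044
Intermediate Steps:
-1818/3187 + 1/(-3069 - 2908*3197) = -1818*1/3187 + (1/3197)/(-5977) = -1818/3187 - 1/5977*1/3197 = -1818/3187 - 1/19108469 = -34739199829/60898690703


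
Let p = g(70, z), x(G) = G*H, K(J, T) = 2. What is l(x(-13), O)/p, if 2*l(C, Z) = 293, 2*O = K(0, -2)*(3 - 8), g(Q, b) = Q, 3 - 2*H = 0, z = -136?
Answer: 293/140 ≈ 2.0929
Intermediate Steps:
H = 3/2 (H = 3/2 - ½*0 = 3/2 + 0 = 3/2 ≈ 1.5000)
O = -5 (O = (2*(3 - 8))/2 = (2*(-5))/2 = (½)*(-10) = -5)
x(G) = 3*G/2 (x(G) = G*(3/2) = 3*G/2)
l(C, Z) = 293/2 (l(C, Z) = (½)*293 = 293/2)
p = 70
l(x(-13), O)/p = (293/2)/70 = (293/2)*(1/70) = 293/140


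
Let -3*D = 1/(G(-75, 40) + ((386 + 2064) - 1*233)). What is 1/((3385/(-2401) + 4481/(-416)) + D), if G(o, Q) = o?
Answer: -458456544/5584743163 ≈ -0.082091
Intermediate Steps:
D = -1/6426 (D = -1/(3*(-75 + ((386 + 2064) - 1*233))) = -1/(3*(-75 + (2450 - 233))) = -1/(3*(-75 + 2217)) = -⅓/2142 = -⅓*1/2142 = -1/6426 ≈ -0.00015562)
1/((3385/(-2401) + 4481/(-416)) + D) = 1/((3385/(-2401) + 4481/(-416)) - 1/6426) = 1/((3385*(-1/2401) + 4481*(-1/416)) - 1/6426) = 1/((-3385/2401 - 4481/416) - 1/6426) = 1/(-12167041/998816 - 1/6426) = 1/(-5584743163/458456544) = -458456544/5584743163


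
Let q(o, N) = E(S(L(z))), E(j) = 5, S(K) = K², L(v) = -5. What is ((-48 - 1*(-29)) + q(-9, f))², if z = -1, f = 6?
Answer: 196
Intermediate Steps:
q(o, N) = 5
((-48 - 1*(-29)) + q(-9, f))² = ((-48 - 1*(-29)) + 5)² = ((-48 + 29) + 5)² = (-19 + 5)² = (-14)² = 196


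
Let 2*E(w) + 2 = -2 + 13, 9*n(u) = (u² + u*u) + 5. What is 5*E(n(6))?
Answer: 45/2 ≈ 22.500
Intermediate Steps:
n(u) = 5/9 + 2*u²/9 (n(u) = ((u² + u*u) + 5)/9 = ((u² + u²) + 5)/9 = (2*u² + 5)/9 = (5 + 2*u²)/9 = 5/9 + 2*u²/9)
E(w) = 9/2 (E(w) = -1 + (-2 + 13)/2 = -1 + (½)*11 = -1 + 11/2 = 9/2)
5*E(n(6)) = 5*(9/2) = 45/2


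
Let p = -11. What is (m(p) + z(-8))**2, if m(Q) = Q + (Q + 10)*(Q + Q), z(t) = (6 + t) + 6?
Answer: 225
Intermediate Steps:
z(t) = 12 + t
m(Q) = Q + 2*Q*(10 + Q) (m(Q) = Q + (10 + Q)*(2*Q) = Q + 2*Q*(10 + Q))
(m(p) + z(-8))**2 = (-11*(21 + 2*(-11)) + (12 - 8))**2 = (-11*(21 - 22) + 4)**2 = (-11*(-1) + 4)**2 = (11 + 4)**2 = 15**2 = 225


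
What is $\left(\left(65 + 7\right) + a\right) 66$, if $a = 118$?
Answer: $12540$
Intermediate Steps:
$\left(\left(65 + 7\right) + a\right) 66 = \left(\left(65 + 7\right) + 118\right) 66 = \left(72 + 118\right) 66 = 190 \cdot 66 = 12540$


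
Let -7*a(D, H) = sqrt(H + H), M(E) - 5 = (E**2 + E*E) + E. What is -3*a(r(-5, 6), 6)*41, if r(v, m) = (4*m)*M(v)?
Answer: 246*sqrt(3)/7 ≈ 60.869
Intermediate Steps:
M(E) = 5 + E + 2*E**2 (M(E) = 5 + ((E**2 + E*E) + E) = 5 + ((E**2 + E**2) + E) = 5 + (2*E**2 + E) = 5 + (E + 2*E**2) = 5 + E + 2*E**2)
r(v, m) = 4*m*(5 + v + 2*v**2) (r(v, m) = (4*m)*(5 + v + 2*v**2) = 4*m*(5 + v + 2*v**2))
a(D, H) = -sqrt(2)*sqrt(H)/7 (a(D, H) = -sqrt(H + H)/7 = -sqrt(2)*sqrt(H)/7)
-3*a(r(-5, 6), 6)*41 = -(-3)*sqrt(2)*sqrt(6)/7*41 = -(-6)*sqrt(3)/7*41 = (6*sqrt(3)/7)*41 = 246*sqrt(3)/7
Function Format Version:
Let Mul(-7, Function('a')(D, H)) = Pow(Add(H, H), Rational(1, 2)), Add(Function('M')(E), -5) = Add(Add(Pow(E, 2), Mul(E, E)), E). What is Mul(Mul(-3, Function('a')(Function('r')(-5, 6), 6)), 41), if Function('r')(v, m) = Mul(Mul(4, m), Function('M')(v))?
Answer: Mul(Rational(246, 7), Pow(3, Rational(1, 2))) ≈ 60.869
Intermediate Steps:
Function('M')(E) = Add(5, E, Mul(2, Pow(E, 2))) (Function('M')(E) = Add(5, Add(Add(Pow(E, 2), Mul(E, E)), E)) = Add(5, Add(Add(Pow(E, 2), Pow(E, 2)), E)) = Add(5, Add(Mul(2, Pow(E, 2)), E)) = Add(5, Add(E, Mul(2, Pow(E, 2)))) = Add(5, E, Mul(2, Pow(E, 2))))
Function('r')(v, m) = Mul(4, m, Add(5, v, Mul(2, Pow(v, 2)))) (Function('r')(v, m) = Mul(Mul(4, m), Add(5, v, Mul(2, Pow(v, 2)))) = Mul(4, m, Add(5, v, Mul(2, Pow(v, 2)))))
Function('a')(D, H) = Mul(Rational(-1, 7), Pow(2, Rational(1, 2)), Pow(H, Rational(1, 2))) (Function('a')(D, H) = Mul(Rational(-1, 7), Pow(Add(H, H), Rational(1, 2))) = Mul(Rational(-1, 7), Pow(Mul(2, H), Rational(1, 2))) = Mul(Rational(-1, 7), Mul(Pow(2, Rational(1, 2)), Pow(H, Rational(1, 2)))) = Mul(Rational(-1, 7), Pow(2, Rational(1, 2)), Pow(H, Rational(1, 2))))
Mul(Mul(-3, Function('a')(Function('r')(-5, 6), 6)), 41) = Mul(Mul(-3, Mul(Rational(-1, 7), Pow(2, Rational(1, 2)), Pow(6, Rational(1, 2)))), 41) = Mul(Mul(-3, Mul(Rational(-2, 7), Pow(3, Rational(1, 2)))), 41) = Mul(Mul(Rational(6, 7), Pow(3, Rational(1, 2))), 41) = Mul(Rational(246, 7), Pow(3, Rational(1, 2)))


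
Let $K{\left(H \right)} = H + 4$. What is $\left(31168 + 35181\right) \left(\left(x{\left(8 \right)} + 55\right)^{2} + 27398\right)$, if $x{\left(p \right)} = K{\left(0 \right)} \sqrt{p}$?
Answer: $2027028299 + 58387120 \sqrt{2} \approx 2.1096 \cdot 10^{9}$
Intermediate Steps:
$K{\left(H \right)} = 4 + H$
$x{\left(p \right)} = 4 \sqrt{p}$ ($x{\left(p \right)} = \left(4 + 0\right) \sqrt{p} = 4 \sqrt{p}$)
$\left(31168 + 35181\right) \left(\left(x{\left(8 \right)} + 55\right)^{2} + 27398\right) = \left(31168 + 35181\right) \left(\left(4 \sqrt{8} + 55\right)^{2} + 27398\right) = 66349 \left(\left(4 \cdot 2 \sqrt{2} + 55\right)^{2} + 27398\right) = 66349 \left(\left(8 \sqrt{2} + 55\right)^{2} + 27398\right) = 66349 \left(\left(55 + 8 \sqrt{2}\right)^{2} + 27398\right) = 66349 \left(27398 + \left(55 + 8 \sqrt{2}\right)^{2}\right) = 1817829902 + 66349 \left(55 + 8 \sqrt{2}\right)^{2}$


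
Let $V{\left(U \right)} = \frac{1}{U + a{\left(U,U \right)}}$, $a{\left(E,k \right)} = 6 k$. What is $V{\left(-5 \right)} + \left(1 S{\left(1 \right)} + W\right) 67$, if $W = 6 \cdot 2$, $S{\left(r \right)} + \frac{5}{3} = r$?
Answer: $\frac{79727}{105} \approx 759.3$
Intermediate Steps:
$S{\left(r \right)} = - \frac{5}{3} + r$
$W = 12$
$V{\left(U \right)} = \frac{1}{7 U}$ ($V{\left(U \right)} = \frac{1}{U + 6 U} = \frac{1}{7 U}$)
$V{\left(-5 \right)} + \left(1 S{\left(1 \right)} + W\right) 67 = \frac{1}{7 \left(-5\right)} + \left(1 \left(- \frac{5}{3} + 1\right) + 12\right) 67 = \frac{1}{7} \left(- \frac{1}{5}\right) + \left(1 \left(- \frac{2}{3}\right) + 12\right) 67 = - \frac{1}{35} + \left(- \frac{2}{3} + 12\right) 67 = - \frac{1}{35} + \frac{34}{3} \cdot 67 = - \frac{1}{35} + \frac{2278}{3} = \frac{79727}{105}$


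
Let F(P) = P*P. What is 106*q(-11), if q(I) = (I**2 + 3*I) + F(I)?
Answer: 22154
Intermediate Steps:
F(P) = P**2
q(I) = 2*I**2 + 3*I (q(I) = (I**2 + 3*I) + I**2 = 2*I**2 + 3*I)
106*q(-11) = 106*(-11*(3 + 2*(-11))) = 106*(-11*(3 - 22)) = 106*(-11*(-19)) = 106*209 = 22154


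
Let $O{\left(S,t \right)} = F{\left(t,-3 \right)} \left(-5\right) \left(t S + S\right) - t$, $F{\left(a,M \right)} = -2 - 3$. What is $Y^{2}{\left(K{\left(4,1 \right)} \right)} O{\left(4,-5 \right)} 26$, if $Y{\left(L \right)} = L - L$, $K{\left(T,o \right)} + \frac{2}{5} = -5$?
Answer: $0$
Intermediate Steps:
$F{\left(a,M \right)} = -5$ ($F{\left(a,M \right)} = -2 - 3 = -5$)
$K{\left(T,o \right)} = - \frac{27}{5}$ ($K{\left(T,o \right)} = - \frac{2}{5} - 5 = - \frac{27}{5}$)
$Y{\left(L \right)} = 0$
$O{\left(S,t \right)} = - t + 25 S + 25 S t$ ($O{\left(S,t \right)} = \left(-5\right) \left(-5\right) \left(t S + S\right) - t = 25 \left(S t + S\right) - t = 25 \left(S + S t\right) - t = \left(25 S + 25 S t\right) - t = - t + 25 S + 25 S t$)
$Y^{2}{\left(K{\left(4,1 \right)} \right)} O{\left(4,-5 \right)} 26 = 0^{2} \left(\left(-1\right) \left(-5\right) + 25 \cdot 4 + 25 \cdot 4 \left(-5\right)\right) 26 = 0 \left(5 + 100 - 500\right) 26 = 0 \left(-395\right) 26 = 0 \cdot 26 = 0$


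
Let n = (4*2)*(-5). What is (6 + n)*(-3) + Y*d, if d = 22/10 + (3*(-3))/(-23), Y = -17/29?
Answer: 335104/3335 ≈ 100.48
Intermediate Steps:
n = -40 (n = 8*(-5) = -40)
Y = -17/29 (Y = -17*1/29 = -17/29 ≈ -0.58621)
d = 298/115 (d = 22*(⅒) - 9*(-1/23) = 11/5 + 9/23 = 298/115 ≈ 2.5913)
(6 + n)*(-3) + Y*d = (6 - 40)*(-3) - 17/29*298/115 = -34*(-3) - 5066/3335 = 102 - 5066/3335 = 335104/3335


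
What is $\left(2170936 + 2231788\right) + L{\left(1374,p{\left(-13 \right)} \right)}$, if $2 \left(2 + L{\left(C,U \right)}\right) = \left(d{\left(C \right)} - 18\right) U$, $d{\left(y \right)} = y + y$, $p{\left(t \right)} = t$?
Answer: $4384977$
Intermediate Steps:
$d{\left(y \right)} = 2 y$
$L{\left(C,U \right)} = -2 + \frac{U \left(-18 + 2 C\right)}{2}$ ($L{\left(C,U \right)} = -2 + \frac{\left(2 C - 18\right) U}{2} = -2 + \frac{\left(-18 + 2 C\right) U}{2} = -2 + \frac{U \left(-18 + 2 C\right)}{2}$)
$\left(2170936 + 2231788\right) + L{\left(1374,p{\left(-13 \right)} \right)} = \left(2170936 + 2231788\right) - 17747 = 4402724 - 17747 = 4384977$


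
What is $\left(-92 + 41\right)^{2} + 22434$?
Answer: $25035$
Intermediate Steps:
$\left(-92 + 41\right)^{2} + 22434 = \left(-51\right)^{2} + 22434 = 2601 + 22434 = 25035$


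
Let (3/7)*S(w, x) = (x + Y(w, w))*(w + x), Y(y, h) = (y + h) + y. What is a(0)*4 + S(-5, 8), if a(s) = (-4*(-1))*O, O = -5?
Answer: -129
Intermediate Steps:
Y(y, h) = h + 2*y (Y(y, h) = (h + y) + y = h + 2*y)
S(w, x) = 7*(w + x)*(x + 3*w)/3 (S(w, x) = 7*((x + (w + 2*w))*(w + x))/3 = 7*((x + 3*w)*(w + x))/3 = 7*((w + x)*(x + 3*w))/3 = 7*(w + x)*(x + 3*w)/3)
a(s) = -20 (a(s) = -4*(-1)*(-5) = 4*(-5) = -20)
a(0)*4 + S(-5, 8) = -20*4 + (7*(-5)**2 + (7/3)*8**2 + (28/3)*(-5)*8) = -80 + (7*25 + (7/3)*64 - 1120/3) = -80 + (175 + 448/3 - 1120/3) = -80 - 49 = -129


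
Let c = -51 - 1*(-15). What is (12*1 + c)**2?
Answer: 576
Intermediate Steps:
c = -36 (c = -51 + 15 = -36)
(12*1 + c)**2 = (12*1 - 36)**2 = (12 - 36)**2 = (-24)**2 = 576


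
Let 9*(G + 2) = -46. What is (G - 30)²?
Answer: 111556/81 ≈ 1377.2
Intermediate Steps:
G = -64/9 (G = -2 + (⅑)*(-46) = -2 - 46/9 = -64/9 ≈ -7.1111)
(G - 30)² = (-64/9 - 30)² = (-334/9)² = 111556/81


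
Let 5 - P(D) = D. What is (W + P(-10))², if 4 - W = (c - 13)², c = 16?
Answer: 100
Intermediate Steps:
W = -5 (W = 4 - (16 - 13)² = 4 - 1*3² = 4 - 1*9 = 4 - 9 = -5)
P(D) = 5 - D
(W + P(-10))² = (-5 + (5 - 1*(-10)))² = (-5 + (5 + 10))² = (-5 + 15)² = 10² = 100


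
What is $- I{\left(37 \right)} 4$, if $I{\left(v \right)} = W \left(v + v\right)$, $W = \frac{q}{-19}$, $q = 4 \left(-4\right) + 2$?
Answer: $- \frac{4144}{19} \approx -218.11$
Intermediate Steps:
$q = -14$ ($q = -16 + 2 = -14$)
$W = \frac{14}{19}$ ($W = - \frac{14}{-19} = \left(-14\right) \left(- \frac{1}{19}\right) = \frac{14}{19} \approx 0.73684$)
$I{\left(v \right)} = \frac{28 v}{19}$ ($I{\left(v \right)} = \frac{14 \left(v + v\right)}{19} = \frac{14 \cdot 2 v}{19} = \frac{28 v}{19}$)
$- I{\left(37 \right)} 4 = - \frac{28}{19} \cdot 37 \cdot 4 = - \frac{1036 \cdot 4}{19} = \left(-1\right) \frac{4144}{19} = - \frac{4144}{19}$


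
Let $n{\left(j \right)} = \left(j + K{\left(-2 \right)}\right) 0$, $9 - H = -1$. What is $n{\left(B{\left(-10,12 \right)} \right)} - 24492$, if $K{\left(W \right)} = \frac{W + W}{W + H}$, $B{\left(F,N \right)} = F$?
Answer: $-24492$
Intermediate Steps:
$H = 10$ ($H = 9 - -1 = 9 + 1 = 10$)
$K{\left(W \right)} = \frac{2 W}{10 + W}$ ($K{\left(W \right)} = \frac{W + W}{W + 10} = \frac{2 W}{10 + W}$)
$n{\left(j \right)} = 0$ ($n{\left(j \right)} = \left(j + 2 \left(-2\right) \frac{1}{10 - 2}\right) 0 = \left(j + 2 \left(-2\right) \frac{1}{8}\right) 0 = \left(j - \frac{1}{2}\right) 0 = \left(- \frac{1}{2} + j\right) 0 = 0$)
$n{\left(B{\left(-10,12 \right)} \right)} - 24492 = 0 - 24492 = -24492$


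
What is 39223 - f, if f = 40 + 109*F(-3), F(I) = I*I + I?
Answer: 38529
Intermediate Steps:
F(I) = I + I² (F(I) = I² + I = I + I²)
f = 694 (f = 40 + 109*(-3*(1 - 3)) = 40 + 109*(-3*(-2)) = 40 + 109*6 = 40 + 654 = 694)
39223 - f = 39223 - 1*694 = 39223 - 694 = 38529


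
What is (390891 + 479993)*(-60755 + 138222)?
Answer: 67464770828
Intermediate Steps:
(390891 + 479993)*(-60755 + 138222) = 870884*77467 = 67464770828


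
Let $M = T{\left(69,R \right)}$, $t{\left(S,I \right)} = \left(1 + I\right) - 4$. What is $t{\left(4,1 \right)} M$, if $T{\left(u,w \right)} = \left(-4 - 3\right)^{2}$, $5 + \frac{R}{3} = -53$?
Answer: $-98$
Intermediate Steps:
$R = -174$ ($R = -15 + 3 \left(-53\right) = -15 - 159 = -174$)
$T{\left(u,w \right)} = 49$ ($T{\left(u,w \right)} = \left(-7\right)^{2} = 49$)
$t{\left(S,I \right)} = -3 + I$
$M = 49$
$t{\left(4,1 \right)} M = \left(-3 + 1\right) 49 = \left(-2\right) 49 = -98$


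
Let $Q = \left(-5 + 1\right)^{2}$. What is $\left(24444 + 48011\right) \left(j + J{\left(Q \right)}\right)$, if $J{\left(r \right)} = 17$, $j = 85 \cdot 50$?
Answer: $309165485$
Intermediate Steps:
$j = 4250$
$Q = 16$ ($Q = \left(-4\right)^{2} = 16$)
$\left(24444 + 48011\right) \left(j + J{\left(Q \right)}\right) = \left(24444 + 48011\right) \left(4250 + 17\right) = 72455 \cdot 4267 = 309165485$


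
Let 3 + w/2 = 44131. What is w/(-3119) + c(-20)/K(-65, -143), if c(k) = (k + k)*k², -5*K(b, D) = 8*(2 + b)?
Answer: -36750128/196497 ≈ -187.03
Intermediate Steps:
K(b, D) = -16/5 - 8*b/5 (K(b, D) = -8*(2 + b)/5 = -(16 + 8*b)/5 = -16/5 - 8*b/5)
c(k) = 2*k³ (c(k) = (2*k)*k² = 2*k³)
w = 88256 (w = -6 + 2*44131 = -6 + 88262 = 88256)
w/(-3119) + c(-20)/K(-65, -143) = 88256/(-3119) + (2*(-20)³)/(-16/5 - 8/5*(-65)) = 88256*(-1/3119) + (2*(-8000))/(-16/5 + 104) = -88256/3119 - 16000/504/5 = -88256/3119 - 16000*5/504 = -88256/3119 - 10000/63 = -36750128/196497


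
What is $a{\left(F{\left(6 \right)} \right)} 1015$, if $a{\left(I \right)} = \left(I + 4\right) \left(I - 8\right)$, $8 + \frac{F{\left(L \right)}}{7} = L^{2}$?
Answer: $38164000$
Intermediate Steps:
$F{\left(L \right)} = -56 + 7 L^{2}$
$a{\left(I \right)} = \left(-8 + I\right) \left(4 + I\right)$ ($a{\left(I \right)} = \left(4 + I\right) \left(-8 + I\right) = \left(-8 + I\right) \left(4 + I\right)$)
$a{\left(F{\left(6 \right)} \right)} 1015 = \left(-32 + \left(-56 + 7 \cdot 6^{2}\right)^{2} - 4 \left(-56 + 7 \cdot 6^{2}\right)\right) 1015 = \left(-32 + \left(-56 + 7 \cdot 36\right)^{2} - 4 \left(-56 + 7 \cdot 36\right)\right) 1015 = \left(-32 + \left(-56 + 252\right)^{2} - 4 \left(-56 + 252\right)\right) 1015 = \left(-32 + 196^{2} - 784\right) 1015 = \left(-32 + 38416 - 784\right) 1015 = 37600 \cdot 1015 = 38164000$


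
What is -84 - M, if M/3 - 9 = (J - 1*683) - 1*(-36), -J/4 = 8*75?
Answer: 9030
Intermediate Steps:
J = -2400 (J = -32*75 = -4*600 = -2400)
M = -9114 (M = 27 + 3*((-2400 - 1*683) - 1*(-36)) = 27 + 3*((-2400 - 683) + 36) = 27 + 3*(-3083 + 36) = 27 + 3*(-3047) = 27 - 9141 = -9114)
-84 - M = -84 - 1*(-9114) = -84 + 9114 = 9030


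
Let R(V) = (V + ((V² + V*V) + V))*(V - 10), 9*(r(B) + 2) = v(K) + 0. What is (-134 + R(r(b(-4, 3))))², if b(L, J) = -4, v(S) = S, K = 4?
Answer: 12599164516/531441 ≈ 23708.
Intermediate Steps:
r(B) = -14/9 (r(B) = -2 + (4 + 0)/9 = -2 + (⅑)*4 = -2 + 4/9 = -14/9)
R(V) = (-10 + V)*(2*V + 2*V²) (R(V) = (V + ((V² + V²) + V))*(-10 + V) = (V + (2*V² + V))*(-10 + V) = (V + (V + 2*V²))*(-10 + V) = (2*V + 2*V²)*(-10 + V) = (-10 + V)*(2*V + 2*V²))
(-134 + R(r(b(-4, 3))))² = (-134 + 2*(-14/9)*(-10 + (-14/9)² - 9*(-14/9)))² = (-134 + 2*(-14/9)*(-10 + 196/81 + 14))² = (-134 + 2*(-14/9)*(520/81))² = (-134 - 14560/729)² = (-112246/729)² = 12599164516/531441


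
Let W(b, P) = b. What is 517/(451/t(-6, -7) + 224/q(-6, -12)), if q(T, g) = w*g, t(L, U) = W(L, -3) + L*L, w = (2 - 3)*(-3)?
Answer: 46530/793 ≈ 58.676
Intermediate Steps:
w = 3 (w = -1*(-3) = 3)
t(L, U) = L + L² (t(L, U) = L + L*L = L + L²)
q(T, g) = 3*g
517/(451/t(-6, -7) + 224/q(-6, -12)) = 517/(451/((-6*(1 - 6))) + 224/((3*(-12)))) = 517/(451/((-6*(-5))) + 224/(-36)) = 517/(451/30 + 224*(-1/36)) = 517/(451*(1/30) - 56/9) = 517/(451/30 - 56/9) = 517/(793/90) = 517*(90/793) = 46530/793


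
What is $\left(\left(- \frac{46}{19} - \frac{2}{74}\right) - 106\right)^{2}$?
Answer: $\frac{5812385121}{494209} \approx 11761.0$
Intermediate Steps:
$\left(\left(- \frac{46}{19} - \frac{2}{74}\right) - 106\right)^{2} = \left(\left(\left(-46\right) \frac{1}{19} - \frac{1}{37}\right) - 106\right)^{2} = \left(\left(- \frac{46}{19} - \frac{1}{37}\right) - 106\right)^{2} = \left(- \frac{1721}{703} - 106\right)^{2} = \left(- \frac{76239}{703}\right)^{2} = \frac{5812385121}{494209}$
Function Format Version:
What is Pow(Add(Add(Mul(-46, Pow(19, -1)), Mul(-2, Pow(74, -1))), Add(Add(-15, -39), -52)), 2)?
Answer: Rational(5812385121, 494209) ≈ 11761.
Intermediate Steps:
Pow(Add(Add(Mul(-46, Pow(19, -1)), Mul(-2, Pow(74, -1))), Add(Add(-15, -39), -52)), 2) = Pow(Add(Add(Mul(-46, Rational(1, 19)), Mul(-2, Rational(1, 74))), Add(-54, -52)), 2) = Pow(Add(Add(Rational(-46, 19), Rational(-1, 37)), -106), 2) = Pow(Add(Rational(-1721, 703), -106), 2) = Pow(Rational(-76239, 703), 2) = Rational(5812385121, 494209)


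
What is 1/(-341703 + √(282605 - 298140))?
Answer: -341703/116760955744 - I*√15535/116760955744 ≈ -2.9265e-6 - 1.0675e-9*I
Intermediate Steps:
1/(-341703 + √(282605 - 298140)) = 1/(-341703 + √(-15535)) = 1/(-341703 + I*√15535)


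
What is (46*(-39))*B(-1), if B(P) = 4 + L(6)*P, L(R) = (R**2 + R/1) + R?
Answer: 78936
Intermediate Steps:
L(R) = R**2 + 2*R (L(R) = (R**2 + 1*R) + R = (R**2 + R) + R = (R + R**2) + R = R**2 + 2*R)
B(P) = 4 + 48*P (B(P) = 4 + (6*(2 + 6))*P = 4 + (6*8)*P = 4 + 48*P)
(46*(-39))*B(-1) = (46*(-39))*(4 + 48*(-1)) = -1794*(4 - 48) = -1794*(-44) = 78936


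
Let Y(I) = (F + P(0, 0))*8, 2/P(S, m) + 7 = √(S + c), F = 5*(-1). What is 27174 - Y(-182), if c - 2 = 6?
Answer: 1115886/41 + 32*√2/41 ≈ 27218.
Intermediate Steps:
F = -5
c = 8 (c = 2 + 6 = 8)
P(S, m) = 2/(-7 + √(8 + S)) (P(S, m) = 2/(-7 + √(S + 8)) = 2/(-7 + √(8 + S)))
Y(I) = -40 + 16/(-7 + 2*√2) (Y(I) = (-5 + 2/(-7 + √(8 + 0)))*8 = (-5 + 2/(-7 + √8))*8 = (-5 + 2/(-7 + 2*√2))*8 = -40 + 16/(-7 + 2*√2))
27174 - Y(-182) = 27174 - (-1752/41 - 32*√2/41) = 27174 + (1752/41 + 32*√2/41) = 1115886/41 + 32*√2/41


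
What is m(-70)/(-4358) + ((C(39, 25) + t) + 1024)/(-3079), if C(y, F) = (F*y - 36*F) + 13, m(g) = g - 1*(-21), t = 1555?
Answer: -11471915/13418282 ≈ -0.85495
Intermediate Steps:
m(g) = 21 + g (m(g) = g + 21 = 21 + g)
C(y, F) = 13 - 36*F + F*y (C(y, F) = (-36*F + F*y) + 13 = 13 - 36*F + F*y)
m(-70)/(-4358) + ((C(39, 25) + t) + 1024)/(-3079) = (21 - 70)/(-4358) + (((13 - 36*25 + 25*39) + 1555) + 1024)/(-3079) = -49*(-1/4358) + (((13 - 900 + 975) + 1555) + 1024)*(-1/3079) = 49/4358 + ((88 + 1555) + 1024)*(-1/3079) = 49/4358 + (1643 + 1024)*(-1/3079) = 49/4358 + 2667*(-1/3079) = 49/4358 - 2667/3079 = -11471915/13418282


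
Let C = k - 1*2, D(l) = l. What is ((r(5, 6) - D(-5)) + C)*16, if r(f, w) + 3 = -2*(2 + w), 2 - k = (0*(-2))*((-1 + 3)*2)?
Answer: -224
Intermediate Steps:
k = 2 (k = 2 - 0*(-2)*(-1 + 3)*2 = 2 - 0*2*2 = 2 - 0*4 = 2 - 1*0 = 2 + 0 = 2)
r(f, w) = -7 - 2*w (r(f, w) = -3 - 2*(2 + w) = -3 + (-4 - 2*w) = -7 - 2*w)
C = 0 (C = 2 - 1*2 = 2 - 2 = 0)
((r(5, 6) - D(-5)) + C)*16 = (((-7 - 2*6) - 1*(-5)) + 0)*16 = (((-7 - 12) + 5) + 0)*16 = ((-19 + 5) + 0)*16 = (-14 + 0)*16 = -14*16 = -224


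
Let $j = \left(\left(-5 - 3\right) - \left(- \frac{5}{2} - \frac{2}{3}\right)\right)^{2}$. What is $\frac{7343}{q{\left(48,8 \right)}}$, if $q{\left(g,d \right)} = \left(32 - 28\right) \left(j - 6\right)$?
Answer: $\frac{66087}{625} \approx 105.74$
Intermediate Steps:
$j = \frac{841}{36}$ ($j = \left(-8 - - \frac{19}{6}\right)^{2} = \left(-8 + \left(\frac{5}{2} + \frac{2}{3}\right)\right)^{2} = \left(-8 + \frac{19}{6}\right)^{2} = \left(- \frac{29}{6}\right)^{2} = \frac{841}{36} \approx 23.361$)
$q{\left(g,d \right)} = \frac{625}{9}$ ($q{\left(g,d \right)} = \left(32 - 28\right) \left(\frac{841}{36} - 6\right) = 4 \cdot \frac{625}{36} = \frac{625}{9}$)
$\frac{7343}{q{\left(48,8 \right)}} = \frac{7343}{\frac{625}{9}} = 7343 \cdot \frac{9}{625} = \frac{66087}{625}$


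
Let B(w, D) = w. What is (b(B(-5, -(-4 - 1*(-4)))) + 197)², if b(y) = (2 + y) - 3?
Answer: 36481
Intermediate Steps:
b(y) = -1 + y
(b(B(-5, -(-4 - 1*(-4)))) + 197)² = ((-1 - 5) + 197)² = (-6 + 197)² = 191² = 36481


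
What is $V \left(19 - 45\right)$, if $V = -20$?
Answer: $520$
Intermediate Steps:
$V \left(19 - 45\right) = - 20 \left(19 - 45\right) = \left(-20\right) \left(-26\right) = 520$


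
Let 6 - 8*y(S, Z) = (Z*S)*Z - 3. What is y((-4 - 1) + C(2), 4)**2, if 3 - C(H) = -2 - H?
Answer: 529/64 ≈ 8.2656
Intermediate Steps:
C(H) = 5 + H (C(H) = 3 - (-2 - H) = 3 + (2 + H) = 5 + H)
y(S, Z) = 9/8 - S*Z**2/8 (y(S, Z) = 3/4 - ((Z*S)*Z - 3)/8 = 3/4 - ((S*Z)*Z - 3)/8 = 3/4 - (S*Z**2 - 3)/8 = 3/4 - (-3 + S*Z**2)/8 = 3/4 + (3/8 - S*Z**2/8) = 9/8 - S*Z**2/8)
y((-4 - 1) + C(2), 4)**2 = (9/8 - 1/8*((-4 - 1) + (5 + 2))*4**2)**2 = (9/8 - 1/8*(-5 + 7)*16)**2 = (9/8 - 1/8*2*16)**2 = (9/8 - 4)**2 = (-23/8)**2 = 529/64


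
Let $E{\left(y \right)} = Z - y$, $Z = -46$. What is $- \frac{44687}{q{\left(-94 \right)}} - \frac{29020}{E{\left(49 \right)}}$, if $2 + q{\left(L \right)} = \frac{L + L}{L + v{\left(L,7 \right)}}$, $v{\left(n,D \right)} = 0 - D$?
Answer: $\frac{85835609}{266} \approx 3.2269 \cdot 10^{5}$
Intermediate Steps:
$v{\left(n,D \right)} = - D$
$E{\left(y \right)} = -46 - y$
$q{\left(L \right)} = -2 + \frac{2 L}{-7 + L}$ ($q{\left(L \right)} = -2 + \frac{L + L}{L - 7} = -2 + \frac{2 L}{L - 7} = -2 + \frac{2 L}{-7 + L}$)
$- \frac{44687}{q{\left(-94 \right)}} - \frac{29020}{E{\left(49 \right)}} = - \frac{44687}{14 \frac{1}{-7 - 94}} - \frac{29020}{-46 - 49} = - \frac{44687}{14 \frac{1}{-101}} - \frac{29020}{-46 - 49} = - \frac{44687}{14 \left(- \frac{1}{101}\right)} - \frac{29020}{-95} = - \frac{44687}{- \frac{14}{101}} - - \frac{5804}{19} = \left(-44687\right) \left(- \frac{101}{14}\right) + \frac{5804}{19} = \frac{4513387}{14} + \frac{5804}{19} = \frac{85835609}{266}$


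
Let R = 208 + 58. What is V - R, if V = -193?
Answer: -459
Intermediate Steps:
R = 266
V - R = -193 - 1*266 = -193 - 266 = -459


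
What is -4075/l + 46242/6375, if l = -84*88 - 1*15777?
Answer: 365786341/49234125 ≈ 7.4295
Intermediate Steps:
l = -23169 (l = -7392 - 15777 = -23169)
-4075/l + 46242/6375 = -4075/(-23169) + 46242/6375 = -4075*(-1/23169) + 46242*(1/6375) = 4075/23169 + 15414/2125 = 365786341/49234125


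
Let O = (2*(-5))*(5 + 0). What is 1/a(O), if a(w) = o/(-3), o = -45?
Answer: 1/15 ≈ 0.066667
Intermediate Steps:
O = -50 (O = -10*5 = -50)
a(w) = 15 (a(w) = -45/(-3) = -⅓*(-45) = 15)
1/a(O) = 1/15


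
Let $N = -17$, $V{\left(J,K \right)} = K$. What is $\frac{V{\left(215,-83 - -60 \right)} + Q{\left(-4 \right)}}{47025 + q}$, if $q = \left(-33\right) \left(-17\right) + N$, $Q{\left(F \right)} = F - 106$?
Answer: $- \frac{133}{47569} \approx -0.0027959$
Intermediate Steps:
$Q{\left(F \right)} = -106 + F$
$q = 544$ ($q = \left(-33\right) \left(-17\right) - 17 = 561 - 17 = 544$)
$\frac{V{\left(215,-83 - -60 \right)} + Q{\left(-4 \right)}}{47025 + q} = \frac{\left(-83 - -60\right) - 110}{47025 + 544} = \frac{\left(-83 + 60\right) - 110}{47569} = \left(-23 - 110\right) \frac{1}{47569} = \left(-133\right) \frac{1}{47569} = - \frac{133}{47569}$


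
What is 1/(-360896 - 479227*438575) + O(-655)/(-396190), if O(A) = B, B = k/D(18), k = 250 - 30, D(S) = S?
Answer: -50037367266/1621988410339975 ≈ -3.0849e-5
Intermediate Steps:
k = 220
B = 110/9 (B = 220/18 = 220*(1/18) = 110/9 ≈ 12.222)
O(A) = 110/9
1/(-360896 - 479227*438575) + O(-655)/(-396190) = 1/(-360896 - 479227*438575) + (110/9)/(-396190) = (1/438575)/(-840123) + (110/9)*(-1/396190) = -1/840123*1/438575 - 11/356571 = -1/368456944725 - 11/356571 = -50037367266/1621988410339975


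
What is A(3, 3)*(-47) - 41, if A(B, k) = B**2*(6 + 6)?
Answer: -5117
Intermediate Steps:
A(B, k) = 12*B**2 (A(B, k) = B**2*12 = 12*B**2)
A(3, 3)*(-47) - 41 = (12*3**2)*(-47) - 41 = (12*9)*(-47) - 41 = 108*(-47) - 41 = -5076 - 41 = -5117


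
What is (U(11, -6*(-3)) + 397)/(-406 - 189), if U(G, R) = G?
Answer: -24/35 ≈ -0.68571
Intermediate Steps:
(U(11, -6*(-3)) + 397)/(-406 - 189) = (11 + 397)/(-406 - 189) = 408/(-595) = 408*(-1/595) = -24/35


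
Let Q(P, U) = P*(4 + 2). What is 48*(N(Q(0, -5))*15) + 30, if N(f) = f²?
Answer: 30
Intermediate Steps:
Q(P, U) = 6*P (Q(P, U) = P*6 = 6*P)
48*(N(Q(0, -5))*15) + 30 = 48*((6*0)²*15) + 30 = 48*(0²*15) + 30 = 48*(0*15) + 30 = 48*0 + 30 = 0 + 30 = 30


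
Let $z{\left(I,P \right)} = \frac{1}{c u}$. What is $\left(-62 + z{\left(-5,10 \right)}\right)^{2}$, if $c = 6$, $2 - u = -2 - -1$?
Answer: $\frac{1243225}{324} \approx 3837.1$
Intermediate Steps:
$u = 3$ ($u = 2 - \left(-2 - -1\right) = 2 - \left(-2 + 1\right) = 2 - -1 = 2 + 1 = 3$)
$z{\left(I,P \right)} = \frac{1}{18}$ ($z{\left(I,P \right)} = \frac{1}{6 \cdot 3} = \frac{1}{18}$)
$\left(-62 + z{\left(-5,10 \right)}\right)^{2} = \left(-62 + \frac{1}{18}\right)^{2} = \left(- \frac{1115}{18}\right)^{2} = \frac{1243225}{324}$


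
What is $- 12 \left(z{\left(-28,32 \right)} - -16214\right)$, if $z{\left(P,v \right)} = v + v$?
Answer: $-195336$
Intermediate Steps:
$z{\left(P,v \right)} = 2 v$
$- 12 \left(z{\left(-28,32 \right)} - -16214\right) = - 12 \left(2 \cdot 32 - -16214\right) = - 12 \left(64 + 16214\right) = \left(-12\right) 16278 = -195336$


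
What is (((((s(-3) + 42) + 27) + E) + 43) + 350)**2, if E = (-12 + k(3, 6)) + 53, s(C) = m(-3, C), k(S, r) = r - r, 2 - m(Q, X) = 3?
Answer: 252004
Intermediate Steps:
m(Q, X) = -1 (m(Q, X) = 2 - 1*3 = 2 - 3 = -1)
k(S, r) = 0
s(C) = -1
E = 41 (E = (-12 + 0) + 53 = -12 + 53 = 41)
(((((s(-3) + 42) + 27) + E) + 43) + 350)**2 = (((((-1 + 42) + 27) + 41) + 43) + 350)**2 = ((((41 + 27) + 41) + 43) + 350)**2 = (((68 + 41) + 43) + 350)**2 = ((109 + 43) + 350)**2 = (152 + 350)**2 = 502**2 = 252004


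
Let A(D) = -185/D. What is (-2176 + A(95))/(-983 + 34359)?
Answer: -41381/634144 ≈ -0.065255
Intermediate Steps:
(-2176 + A(95))/(-983 + 34359) = (-2176 - 185/95)/(-983 + 34359) = (-2176 - 185*1/95)/33376 = (-2176 - 37/19)*(1/33376) = -41381/19*1/33376 = -41381/634144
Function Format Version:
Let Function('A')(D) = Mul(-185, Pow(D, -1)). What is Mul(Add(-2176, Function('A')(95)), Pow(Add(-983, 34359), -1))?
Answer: Rational(-41381, 634144) ≈ -0.065255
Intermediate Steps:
Mul(Add(-2176, Function('A')(95)), Pow(Add(-983, 34359), -1)) = Mul(Add(-2176, Mul(-185, Pow(95, -1))), Pow(Add(-983, 34359), -1)) = Mul(Add(-2176, Mul(-185, Rational(1, 95))), Pow(33376, -1)) = Mul(Add(-2176, Rational(-37, 19)), Rational(1, 33376)) = Mul(Rational(-41381, 19), Rational(1, 33376)) = Rational(-41381, 634144)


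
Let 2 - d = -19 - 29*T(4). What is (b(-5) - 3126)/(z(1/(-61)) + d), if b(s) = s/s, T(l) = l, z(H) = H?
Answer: -190625/8356 ≈ -22.813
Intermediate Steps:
b(s) = 1
d = 137 (d = 2 - (-19 - 29*4) = 2 - (-19 - 116) = 2 - 1*(-135) = 2 + 135 = 137)
(b(-5) - 3126)/(z(1/(-61)) + d) = (1 - 3126)/(1/(-61) + 137) = -3125/(-1/61 + 137) = -3125/8356/61 = -3125*61/8356 = -190625/8356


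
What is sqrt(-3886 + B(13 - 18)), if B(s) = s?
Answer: I*sqrt(3891) ≈ 62.378*I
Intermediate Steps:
sqrt(-3886 + B(13 - 18)) = sqrt(-3886 + (13 - 18)) = sqrt(-3886 - 5) = sqrt(-3891) = I*sqrt(3891)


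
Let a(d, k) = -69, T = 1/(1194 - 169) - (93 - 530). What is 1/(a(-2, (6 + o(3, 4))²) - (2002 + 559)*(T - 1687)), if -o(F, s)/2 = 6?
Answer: 1025/3281207964 ≈ 3.1239e-7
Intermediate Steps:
o(F, s) = -12 (o(F, s) = -2*6 = -12)
T = 447926/1025 (T = 1/1025 - 1*(-437) = 1/1025 + 437 = 447926/1025 ≈ 437.00)
1/(a(-2, (6 + o(3, 4))²) - (2002 + 559)*(T - 1687)) = 1/(-69 - (2002 + 559)*(447926/1025 - 1687)) = 1/(-69 - 2561*(-1281249)/1025) = 1/(-69 - 1*(-3281278689/1025)) = 1/(-69 + 3281278689/1025) = 1/(3281207964/1025) = 1025/3281207964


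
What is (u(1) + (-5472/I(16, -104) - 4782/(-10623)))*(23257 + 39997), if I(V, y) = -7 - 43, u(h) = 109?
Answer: 1225688634754/88525 ≈ 1.3846e+7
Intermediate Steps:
I(V, y) = -50
(u(1) + (-5472/I(16, -104) - 4782/(-10623)))*(23257 + 39997) = (109 + (-5472/(-50) - 4782/(-10623)))*(23257 + 39997) = (109 + (-5472*(-1/50) - 4782*(-1/10623)))*63254 = (109 + (2736/25 + 1594/3541))*63254 = (109 + 9728026/88525)*63254 = (19377251/88525)*63254 = 1225688634754/88525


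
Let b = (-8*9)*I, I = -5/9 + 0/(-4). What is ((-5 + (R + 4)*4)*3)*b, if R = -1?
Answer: 840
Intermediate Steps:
I = -5/9 (I = -5*⅑ + 0*(-¼) = -5/9 + 0 = -5/9 ≈ -0.55556)
b = 40 (b = -8*9*(-5/9) = -72*(-5/9) = 40)
((-5 + (R + 4)*4)*3)*b = ((-5 + (-1 + 4)*4)*3)*40 = ((-5 + 3*4)*3)*40 = ((-5 + 12)*3)*40 = (7*3)*40 = 21*40 = 840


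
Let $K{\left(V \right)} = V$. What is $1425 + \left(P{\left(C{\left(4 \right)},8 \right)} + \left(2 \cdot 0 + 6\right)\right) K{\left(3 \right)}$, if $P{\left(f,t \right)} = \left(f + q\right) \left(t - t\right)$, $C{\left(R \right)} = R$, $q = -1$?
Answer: $1443$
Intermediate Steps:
$P{\left(f,t \right)} = 0$ ($P{\left(f,t \right)} = \left(f - 1\right) \left(t - t\right) = \left(-1 + f\right) 0 = 0$)
$1425 + \left(P{\left(C{\left(4 \right)},8 \right)} + \left(2 \cdot 0 + 6\right)\right) K{\left(3 \right)} = 1425 + \left(0 + \left(2 \cdot 0 + 6\right)\right) 3 = 1425 + \left(0 + \left(0 + 6\right)\right) 3 = 1425 + \left(0 + 6\right) 3 = 1425 + 6 \cdot 3 = 1425 + 18 = 1443$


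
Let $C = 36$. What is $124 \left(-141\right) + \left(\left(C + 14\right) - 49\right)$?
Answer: $-17483$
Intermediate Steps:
$124 \left(-141\right) + \left(\left(C + 14\right) - 49\right) = 124 \left(-141\right) + \left(\left(36 + 14\right) - 49\right) = -17484 + \left(50 - 49\right) = -17484 + 1 = -17483$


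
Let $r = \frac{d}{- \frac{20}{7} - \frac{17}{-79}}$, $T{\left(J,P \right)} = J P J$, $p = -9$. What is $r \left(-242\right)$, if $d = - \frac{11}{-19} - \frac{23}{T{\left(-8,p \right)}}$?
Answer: $\frac{453201749}{7994592} \approx 56.689$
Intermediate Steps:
$T{\left(J,P \right)} = P J^{2}$
$d = \frac{6773}{10944}$ ($d = - \frac{11}{-19} - \frac{23}{\left(-9\right) \left(-8\right)^{2}} = \left(-11\right) \left(- \frac{1}{19}\right) - \frac{23}{\left(-9\right) 64} = \frac{11}{19} - \frac{23}{-576} = \frac{11}{19} - - \frac{23}{576} = \frac{11}{19} + \frac{23}{576} = \frac{6773}{10944} \approx 0.61888$)
$r = - \frac{3745469}{15989184}$ ($r = \frac{6773}{10944 \left(- \frac{20}{7} - \frac{17}{-79}\right)} = \frac{6773}{10944 \left(\left(-20\right) \frac{1}{7} - - \frac{17}{79}\right)} = \frac{6773}{10944 \left(- \frac{20}{7} + \frac{17}{79}\right)} = \frac{6773}{10944 \left(- \frac{1461}{553}\right)} = \frac{6773}{10944} \left(- \frac{553}{1461}\right) = - \frac{3745469}{15989184} \approx -0.23425$)
$r \left(-242\right) = \left(- \frac{3745469}{15989184}\right) \left(-242\right) = \frac{453201749}{7994592}$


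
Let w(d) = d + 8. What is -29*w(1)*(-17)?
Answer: 4437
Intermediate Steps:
w(d) = 8 + d
-29*w(1)*(-17) = -29*(8 + 1)*(-17) = -29*9*(-17) = -261*(-17) = 4437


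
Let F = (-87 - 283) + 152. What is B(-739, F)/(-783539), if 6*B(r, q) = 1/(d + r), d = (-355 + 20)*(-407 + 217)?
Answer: -1/295759332174 ≈ -3.3811e-12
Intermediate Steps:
F = -218 (F = -370 + 152 = -218)
d = 63650 (d = -335*(-190) = 63650)
B(r, q) = 1/(6*(63650 + r))
B(-739, F)/(-783539) = (1/(6*(63650 - 739)))/(-783539) = ((1/6)/62911)*(-1/783539) = ((1/6)*(1/62911))*(-1/783539) = (1/377466)*(-1/783539) = -1/295759332174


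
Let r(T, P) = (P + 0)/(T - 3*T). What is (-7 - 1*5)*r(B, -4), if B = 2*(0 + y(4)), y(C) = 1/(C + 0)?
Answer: -48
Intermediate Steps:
y(C) = 1/C
B = ½ (B = 2*(0 + 1/4) = 2*(0 + ¼) = 2*(¼) = ½ ≈ 0.50000)
r(T, P) = -P/(2*T) (r(T, P) = P/((-2*T)) = P*(-1/(2*T)) = -P/(2*T))
(-7 - 1*5)*r(B, -4) = (-7 - 1*5)*(-½*(-4)/½) = (-7 - 5)*(-½*(-4)*2) = -12*4 = -48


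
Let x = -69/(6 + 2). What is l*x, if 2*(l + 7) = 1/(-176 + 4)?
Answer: 166221/2752 ≈ 60.400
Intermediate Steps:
l = -2409/344 (l = -7 + 1/(2*(-176 + 4)) = -7 + (1/2)/(-172) = -7 + (1/2)*(-1/172) = -7 - 1/344 = -2409/344 ≈ -7.0029)
x = -69/8 (x = -69/(8*1) = -69/8 ≈ -8.6250)
l*x = -2409/344*(-69/8) = 166221/2752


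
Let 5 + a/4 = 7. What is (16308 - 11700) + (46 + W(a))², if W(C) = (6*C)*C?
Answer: 189508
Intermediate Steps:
a = 8 (a = -20 + 4*7 = -20 + 28 = 8)
W(C) = 6*C²
(16308 - 11700) + (46 + W(a))² = (16308 - 11700) + (46 + 6*8²)² = 4608 + (46 + 6*64)² = 4608 + (46 + 384)² = 4608 + 430² = 4608 + 184900 = 189508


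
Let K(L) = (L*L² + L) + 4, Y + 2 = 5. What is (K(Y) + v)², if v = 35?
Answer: 4761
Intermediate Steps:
Y = 3 (Y = -2 + 5 = 3)
K(L) = 4 + L + L³ (K(L) = (L³ + L) + 4 = (L + L³) + 4 = 4 + L + L³)
(K(Y) + v)² = ((4 + 3 + 3³) + 35)² = ((4 + 3 + 27) + 35)² = (34 + 35)² = 69² = 4761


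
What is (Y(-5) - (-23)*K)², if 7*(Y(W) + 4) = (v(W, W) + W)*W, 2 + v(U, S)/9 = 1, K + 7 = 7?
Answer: 36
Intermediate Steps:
K = 0 (K = -7 + 7 = 0)
v(U, S) = -9 (v(U, S) = -18 + 9*1 = -18 + 9 = -9)
Y(W) = -4 + W*(-9 + W)/7 (Y(W) = -4 + ((-9 + W)*W)/7 = -4 + (W*(-9 + W))/7 = -4 + W*(-9 + W)/7)
(Y(-5) - (-23)*K)² = ((-4 - 9/7*(-5) + (⅐)*(-5)²) - (-23)*0)² = ((-4 + 45/7 + (⅐)*25) - 1*0)² = ((-4 + 45/7 + 25/7) + 0)² = (6 + 0)² = 6² = 36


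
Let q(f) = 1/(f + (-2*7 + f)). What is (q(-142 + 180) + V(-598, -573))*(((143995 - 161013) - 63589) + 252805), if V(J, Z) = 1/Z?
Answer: 43996589/17763 ≈ 2476.9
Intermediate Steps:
q(f) = 1/(-14 + 2*f) (q(f) = 1/(f + (-14 + f)) = 1/(-14 + 2*f))
(q(-142 + 180) + V(-598, -573))*(((143995 - 161013) - 63589) + 252805) = (1/(2*(-7 + (-142 + 180))) + 1/(-573))*(((143995 - 161013) - 63589) + 252805) = (1/(2*(-7 + 38)) - 1/573)*((-17018 - 63589) + 252805) = ((½)/31 - 1/573)*(-80607 + 252805) = ((½)*(1/31) - 1/573)*172198 = (1/62 - 1/573)*172198 = (511/35526)*172198 = 43996589/17763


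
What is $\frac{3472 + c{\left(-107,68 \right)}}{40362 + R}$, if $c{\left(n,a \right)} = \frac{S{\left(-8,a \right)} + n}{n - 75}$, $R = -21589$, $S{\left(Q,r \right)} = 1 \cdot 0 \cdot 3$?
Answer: $\frac{632011}{3416686} \approx 0.18498$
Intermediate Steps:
$S{\left(Q,r \right)} = 0$ ($S{\left(Q,r \right)} = 0 \cdot 3 = 0$)
$c{\left(n,a \right)} = \frac{n}{-75 + n}$ ($c{\left(n,a \right)} = \frac{0 + n}{n - 75} = \frac{n}{-75 + n}$)
$\frac{3472 + c{\left(-107,68 \right)}}{40362 + R} = \frac{3472 - \frac{107}{-75 - 107}}{40362 - 21589} = \frac{3472 - \frac{107}{-182}}{18773} = \left(3472 - - \frac{107}{182}\right) \frac{1}{18773} = \left(3472 + \frac{107}{182}\right) \frac{1}{18773} = \frac{632011}{182} \cdot \frac{1}{18773} = \frac{632011}{3416686}$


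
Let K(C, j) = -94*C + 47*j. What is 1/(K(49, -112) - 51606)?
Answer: -1/61476 ≈ -1.6267e-5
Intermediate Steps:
1/(K(49, -112) - 51606) = 1/((-94*49 + 47*(-112)) - 51606) = 1/((-4606 - 5264) - 51606) = 1/(-9870 - 51606) = 1/(-61476) = -1/61476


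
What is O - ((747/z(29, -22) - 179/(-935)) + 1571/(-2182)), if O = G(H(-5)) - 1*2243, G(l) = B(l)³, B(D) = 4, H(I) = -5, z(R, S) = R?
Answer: -130413118557/59164930 ≈ -2204.2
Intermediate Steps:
G(l) = 64 (G(l) = 4³ = 64)
O = -2179 (O = 64 - 1*2243 = 64 - 2243 = -2179)
O - ((747/z(29, -22) - 179/(-935)) + 1571/(-2182)) = -2179 - ((747/29 - 179/(-935)) + 1571/(-2182)) = -2179 - ((747*(1/29) - 179*(-1/935)) + 1571*(-1/2182)) = -2179 - ((747/29 + 179/935) - 1571/2182) = -2179 - (703636/27115 - 1571/2182) = -2179 - 1*1492736087/59164930 = -2179 - 1492736087/59164930 = -130413118557/59164930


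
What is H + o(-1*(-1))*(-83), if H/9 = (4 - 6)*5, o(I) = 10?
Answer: -920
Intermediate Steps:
H = -90 (H = 9*((4 - 6)*5) = 9*(-2*5) = 9*(-10) = -90)
H + o(-1*(-1))*(-83) = -90 + 10*(-83) = -90 - 830 = -920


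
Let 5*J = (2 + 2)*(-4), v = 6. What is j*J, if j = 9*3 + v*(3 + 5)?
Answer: -240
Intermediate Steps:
J = -16/5 (J = ((2 + 2)*(-4))/5 = (4*(-4))/5 = (⅕)*(-16) = -16/5 ≈ -3.2000)
j = 75 (j = 9*3 + 6*(3 + 5) = 27 + 6*8 = 27 + 48 = 75)
j*J = 75*(-16/5) = -240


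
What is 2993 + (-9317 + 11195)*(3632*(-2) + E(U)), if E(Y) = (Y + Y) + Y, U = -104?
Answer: -14224735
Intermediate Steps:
E(Y) = 3*Y (E(Y) = 2*Y + Y = 3*Y)
2993 + (-9317 + 11195)*(3632*(-2) + E(U)) = 2993 + (-9317 + 11195)*(3632*(-2) + 3*(-104)) = 2993 + 1878*(-7264 - 312) = 2993 + 1878*(-7576) = 2993 - 14227728 = -14224735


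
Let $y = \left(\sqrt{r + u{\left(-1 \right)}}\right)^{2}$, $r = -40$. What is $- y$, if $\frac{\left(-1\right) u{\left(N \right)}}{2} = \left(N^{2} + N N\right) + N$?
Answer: $42$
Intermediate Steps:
$u{\left(N \right)} = - 4 N^{2} - 2 N$ ($u{\left(N \right)} = - 2 \left(\left(N^{2} + N N\right) + N\right) = - 2 \left(\left(N^{2} + N^{2}\right) + N\right) = - 2 \left(2 N^{2} + N\right) = - 2 \left(N + 2 N^{2}\right) = - 4 N^{2} - 2 N$)
$y = -42$ ($y = \left(\sqrt{-40 - - 2 \left(1 + 2 \left(-1\right)\right)}\right)^{2} = \left(\sqrt{-40 - - 2 \left(1 - 2\right)}\right)^{2} = \left(\sqrt{-40 - \left(-2\right) \left(-1\right)}\right)^{2} = \left(\sqrt{-40 - 2}\right)^{2} = \left(\sqrt{-42}\right)^{2} = \left(i \sqrt{42}\right)^{2} = -42$)
$- y = \left(-1\right) \left(-42\right) = 42$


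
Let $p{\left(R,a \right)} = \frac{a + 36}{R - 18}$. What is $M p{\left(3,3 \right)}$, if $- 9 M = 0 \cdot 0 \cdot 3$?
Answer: $0$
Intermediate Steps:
$p{\left(R,a \right)} = \frac{36 + a}{-18 + R}$
$M = 0$ ($M = - \frac{0 \cdot 0 \cdot 3}{9} = - \frac{0 \cdot 3}{9} = \left(- \frac{1}{9}\right) 0 = 0$)
$M p{\left(3,3 \right)} = 0 \frac{36 + 3}{-18 + 3} = 0 \frac{1}{-15} \cdot 39 = 0 \left(\left(- \frac{1}{15}\right) 39\right) = 0 \left(- \frac{13}{5}\right) = 0$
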